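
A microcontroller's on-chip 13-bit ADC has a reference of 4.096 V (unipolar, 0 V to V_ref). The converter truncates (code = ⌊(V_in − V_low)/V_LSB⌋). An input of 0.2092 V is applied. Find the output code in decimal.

code 418

With 8192 levels over 4.096 V, one step is 0.500 mV.
(0.2092 − 0) / 0.0005 = 418.400 LSBs.
So the output code is 418.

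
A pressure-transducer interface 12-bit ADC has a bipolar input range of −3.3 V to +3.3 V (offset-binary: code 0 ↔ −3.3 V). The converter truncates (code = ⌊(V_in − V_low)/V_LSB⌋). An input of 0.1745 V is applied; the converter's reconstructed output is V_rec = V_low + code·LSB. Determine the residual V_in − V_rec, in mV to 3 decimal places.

One LSB is 6.6 V / 4096 = 1.611 mV.
(0.1745 − (−3.3))/0.00161133 = 2156.2958; ⌊·⌋ gives code 2156.
Code 2156 maps back to (−3.3) + 2156×0.00161133 V = 0.17402344 V.
Difference: 0.000476562 V → 0.477 mV.

0.477 mV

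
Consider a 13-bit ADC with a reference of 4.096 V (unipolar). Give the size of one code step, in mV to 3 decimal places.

0.500 mV

Full-scale span = 4.096 V.
LSB = 4.096 / 2^13 = 4.096 / 8192 = 0.0005 V = 0.500 mV.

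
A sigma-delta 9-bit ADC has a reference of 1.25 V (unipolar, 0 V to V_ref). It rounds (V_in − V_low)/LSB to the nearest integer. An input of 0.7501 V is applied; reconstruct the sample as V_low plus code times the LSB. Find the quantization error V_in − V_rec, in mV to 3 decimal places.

LSB = 1.25/2^9 = 2.441 mV.
(V_in − V_low)/LSB = (0.7501 − 0)/0.00244141 = 307.2410 → code 307 (round).
Reconstructed: 0.74951172 V.
V_in − V_rec = 0.000588281 V = 0.588 mV.

0.588 mV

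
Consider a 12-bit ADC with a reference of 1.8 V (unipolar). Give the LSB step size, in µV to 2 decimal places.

439.45 µV

Full-scale span = 1.8 V.
LSB = 1.8 / 2^12 = 1.8 / 4096 = 0.000439453 V = 439.45 µV.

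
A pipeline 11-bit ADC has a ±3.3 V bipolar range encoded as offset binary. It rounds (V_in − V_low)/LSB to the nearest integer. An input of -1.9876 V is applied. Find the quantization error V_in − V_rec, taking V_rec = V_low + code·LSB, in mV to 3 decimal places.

Step size: 6.6 V ÷ 2^11 = 3.223 mV.
Scaled input = 407.2417 LSBs, so code = 407.
V_rec = (−3.3) + 407·0.00322266 = -1.9883789 V.
V_in − V_rec = 0.000778906 V = 0.779 mV.

0.779 mV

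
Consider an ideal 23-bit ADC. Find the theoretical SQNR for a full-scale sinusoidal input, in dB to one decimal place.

SNR ≈ 6.02·N + 1.76 dB = 6.02·23 + 1.76 = 140.22 dB.

140.2 dB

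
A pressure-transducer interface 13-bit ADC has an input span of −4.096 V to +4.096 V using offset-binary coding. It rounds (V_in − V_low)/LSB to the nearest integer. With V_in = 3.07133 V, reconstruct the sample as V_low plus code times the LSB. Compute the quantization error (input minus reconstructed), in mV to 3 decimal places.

0.330 mV

Step size: 8.192 V ÷ 2^13 = 1.000 mV.
(3.07133 − (−4.096))/0.001 = 7167.3300; round gives code 7167.
Code 7167 maps back to (−4.096) + 7167×0.001 V = 3.071 V.
Error = 3.07133 − 3.071 = 0.00033 V = 0.330 mV.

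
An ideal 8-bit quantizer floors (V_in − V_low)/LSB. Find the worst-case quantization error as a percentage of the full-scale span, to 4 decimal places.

Truncating → worst-case error = 1 LSB = V_FS/2^8, so 100/256 = 0.390625 % of full scale.

0.3906 %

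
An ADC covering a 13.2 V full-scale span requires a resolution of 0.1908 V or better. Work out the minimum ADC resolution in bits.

7 bits

Number of steps required ≥ 13.2 V / 0.1908 V = 69.18.
Need 2^N ≥ 69.18; 2^6 = 64, 2^7 = 128.
Minimum N = 7.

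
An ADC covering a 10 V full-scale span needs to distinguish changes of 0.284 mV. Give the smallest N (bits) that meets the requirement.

16 bits

Number of steps required ≥ 10 V / 0.284 mV = 35211.27.
Need 2^N ≥ 35211.27; 2^15 = 32768, 2^16 = 65536.
Minimum N = 16.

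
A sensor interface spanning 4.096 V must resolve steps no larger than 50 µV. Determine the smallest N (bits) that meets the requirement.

Number of steps required ≥ 4.096 V / 50 µV = 81920.00.
Need 2^N ≥ 81920.00; 2^16 = 65536, 2^17 = 131072.
Minimum N = 17.

17 bits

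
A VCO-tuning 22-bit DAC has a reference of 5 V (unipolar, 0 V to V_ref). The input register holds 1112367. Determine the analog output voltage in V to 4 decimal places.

LSB = 5 V / 2^22 = 1.19 µV.
V_out = 0 + 1112367 × 1.19209e-06 V = 1.32604 V.

1.3260 V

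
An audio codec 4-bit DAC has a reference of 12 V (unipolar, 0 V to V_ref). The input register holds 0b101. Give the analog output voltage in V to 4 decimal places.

LSB = 12 V / 2^4 = 0.7500 V.
Code 0b101 = 5 decimal.
V_out = 0 + 5 × 0.75 V = 3.75 V.

3.7500 V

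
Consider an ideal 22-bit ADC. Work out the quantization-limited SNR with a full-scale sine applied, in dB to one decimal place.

SNR ≈ 6.02·N + 1.76 dB = 6.02·22 + 1.76 = 134.20 dB.

134.2 dB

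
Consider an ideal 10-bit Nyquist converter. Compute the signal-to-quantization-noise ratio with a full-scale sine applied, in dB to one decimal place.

SNR ≈ 6.02·N + 1.76 dB = 6.02·10 + 1.76 = 61.96 dB.

62.0 dB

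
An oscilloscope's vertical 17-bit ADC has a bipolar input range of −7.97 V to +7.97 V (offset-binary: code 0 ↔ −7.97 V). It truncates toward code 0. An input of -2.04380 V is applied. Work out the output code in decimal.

code 48730

Full-scale span = 15.94 V; LSB = 15.94/2^17 = 121.61 µV.
(-2.04380 − (−7.97)) / 0.000121613 = 48730.169 LSBs.
⌊·⌋(48730.169) = 48730.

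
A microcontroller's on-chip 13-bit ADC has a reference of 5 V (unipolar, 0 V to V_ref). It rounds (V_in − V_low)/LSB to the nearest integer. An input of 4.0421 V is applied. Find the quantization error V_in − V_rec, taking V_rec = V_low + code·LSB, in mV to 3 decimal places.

LSB = 5/2^13 = 0.610 mV.
(V_in − V_low)/LSB = (4.0421 − 0)/0.000610352 = 6622.5766 → code 6623 (round).
Reconstructed: 4.0423584 V.
V_in − V_rec = -0.000258398 V = -0.258 mV.

-0.258 mV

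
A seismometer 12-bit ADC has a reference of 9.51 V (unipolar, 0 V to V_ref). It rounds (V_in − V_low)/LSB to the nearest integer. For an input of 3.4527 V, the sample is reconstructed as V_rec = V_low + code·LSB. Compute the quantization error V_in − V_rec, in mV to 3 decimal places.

0.217 mV

One LSB is 9.51 V / 4096 = 2.322 mV.
(V_in − V_low)/LSB = (3.4527 − 0)/0.00232178 = 1487.0935 → code 1487 (round).
V_rec = 0 + 1487·0.00232178 = 3.4524829 V.
Difference: 0.00021709 V → 0.217 mV.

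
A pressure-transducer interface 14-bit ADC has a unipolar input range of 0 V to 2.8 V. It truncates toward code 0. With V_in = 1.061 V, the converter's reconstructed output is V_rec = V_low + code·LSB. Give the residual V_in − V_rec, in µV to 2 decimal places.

62.50 µV

Step size: 2.8 V ÷ 2^14 = 170.90 µV.
Scaled input = 6208.3657 LSBs, so code = 6208.
Reconstructed: 1.0609375 V.
Error = 1.061 − 1.0609375 = 6.25e-05 V = 62.50 µV.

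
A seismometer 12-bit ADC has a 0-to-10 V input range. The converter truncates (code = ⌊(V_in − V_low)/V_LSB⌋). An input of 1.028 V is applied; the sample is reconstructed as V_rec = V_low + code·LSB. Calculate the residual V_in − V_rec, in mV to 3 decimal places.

Step size: 10 V ÷ 2^12 = 2.441 mV.
(V_in − V_low)/LSB = (1.028 − 0)/0.00244141 = 421.0688 → code 421 (floor).
Code 421 maps back to 0 + 421×0.00244141 V = 1.027832 V.
Error = 1.028 − 1.027832 = 0.000167969 V = 0.168 mV.

0.168 mV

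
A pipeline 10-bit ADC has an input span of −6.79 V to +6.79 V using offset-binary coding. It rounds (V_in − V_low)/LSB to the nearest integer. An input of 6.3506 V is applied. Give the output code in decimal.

Full-scale span = 13.58 V; LSB = 13.58/2^10 = 13.262 mV.
Input sits at 990.867 steps above V_low.
Round → code 991.

code 991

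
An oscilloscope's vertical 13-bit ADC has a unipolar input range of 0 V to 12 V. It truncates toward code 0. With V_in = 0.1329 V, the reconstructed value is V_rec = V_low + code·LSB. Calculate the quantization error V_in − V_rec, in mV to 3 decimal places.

1.064 mV

Step size: 12 V ÷ 2^13 = 1.465 mV.
Scaled input = 90.7264 LSBs, so code = 90.
V_rec = 0 + 90·0.00146484 = 0.13183594 V.
V_in − V_rec = 0.00106406 V = 1.064 mV.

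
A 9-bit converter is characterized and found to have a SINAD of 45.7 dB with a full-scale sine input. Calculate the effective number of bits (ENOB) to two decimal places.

7.30 bits

ENOB = (SINAD − 1.76) / 6.02 = (45.7 − 1.76)/6.02 = 7.299.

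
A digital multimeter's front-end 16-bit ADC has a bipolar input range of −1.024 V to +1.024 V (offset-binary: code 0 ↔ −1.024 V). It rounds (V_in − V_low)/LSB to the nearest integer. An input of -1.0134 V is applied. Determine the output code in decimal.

Full-scale span = 2.048 V; LSB = 2.048/2^16 = 31.25 µV.
(V_in − V_low)/LSB = (-1.0134 − (−1.024)) / 3.125e-05 = 339.200.
So the output code is 339.

code 339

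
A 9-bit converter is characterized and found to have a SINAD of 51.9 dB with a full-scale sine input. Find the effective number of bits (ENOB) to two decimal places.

8.33 bits

ENOB = (SINAD − 1.76) / 6.02 = (51.9 − 1.76)/6.02 = 8.329.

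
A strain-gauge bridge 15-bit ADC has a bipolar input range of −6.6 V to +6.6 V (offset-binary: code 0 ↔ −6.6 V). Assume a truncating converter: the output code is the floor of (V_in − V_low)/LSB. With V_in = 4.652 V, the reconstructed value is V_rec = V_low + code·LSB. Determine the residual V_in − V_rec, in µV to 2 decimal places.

One LSB is 13.2 V / 32768 = 402.83 µV.
(4.652 − (−6.6))/0.000402832 = 27932.2376; ⌊·⌋ gives code 27932.
Reconstructed: 4.6519043 V.
V_in − V_rec = 9.57031e-05 V = 95.70 µV.

95.70 µV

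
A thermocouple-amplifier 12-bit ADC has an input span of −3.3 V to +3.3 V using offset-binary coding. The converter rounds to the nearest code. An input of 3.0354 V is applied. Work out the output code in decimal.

With 4096 levels over 6.6 V, one step is 1.611 mV.
(V_in − V_low)/LSB = (3.0354 − (−3.3)) / 0.00161133 = 3931.788.
So the output code is 3932.

code 3932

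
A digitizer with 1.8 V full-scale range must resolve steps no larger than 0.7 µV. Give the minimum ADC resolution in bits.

Number of steps required ≥ 1.8 V / 0.7 µV = 2571428.57.
Need 2^N ≥ 2571428.57; 2^21 = 2097152, 2^22 = 4194304.
Minimum N = 22.

22 bits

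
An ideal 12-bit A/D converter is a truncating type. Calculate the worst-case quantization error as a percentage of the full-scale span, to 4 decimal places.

Truncating → worst-case error = 1 LSB = V_FS/2^12, so 100/4096 = 0.0244141 % of full scale.

0.0244 %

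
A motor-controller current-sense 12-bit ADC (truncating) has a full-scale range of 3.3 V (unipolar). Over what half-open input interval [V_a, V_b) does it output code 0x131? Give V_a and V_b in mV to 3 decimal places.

[245.728 mV, 246.533 mV)

LSB = 3.3/2^12 = 0.806 mV.
Code 0x131 = 305 decimal.
V_a = V_low + 305·LSB = 0.245728 V; V_b = V_low + 306·LSB = 0.246533 V.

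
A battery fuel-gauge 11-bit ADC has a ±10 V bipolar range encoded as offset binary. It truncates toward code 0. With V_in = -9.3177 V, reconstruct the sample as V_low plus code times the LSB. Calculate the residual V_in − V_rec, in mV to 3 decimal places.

LSB = 20/2^11 = 9.766 mV.
Scaled input = 69.8675 LSBs, so code = 69.
Code 69 maps back to (−10) + 69×0.00976562 V = -9.3261719 V.
V_in − V_rec = 0.00847188 V = 8.472 mV.

8.472 mV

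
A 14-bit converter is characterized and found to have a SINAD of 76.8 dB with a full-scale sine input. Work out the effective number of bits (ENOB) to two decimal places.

ENOB = (SINAD − 1.76) / 6.02 = (76.8 − 1.76)/6.02 = 12.465.

12.47 bits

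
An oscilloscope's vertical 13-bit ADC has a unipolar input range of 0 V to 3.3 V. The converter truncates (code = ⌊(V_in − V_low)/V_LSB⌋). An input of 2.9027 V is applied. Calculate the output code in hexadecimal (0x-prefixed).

code 0x1C25 (decimal 7205)

With 8192 levels over 3.3 V, one step is 402.83 µV.
(2.9027 − 0) / 0.000402832 = 7205.733 LSBs.
So the output code is 7205.
In hexadecimal (0x-prefixed): 0x1C25.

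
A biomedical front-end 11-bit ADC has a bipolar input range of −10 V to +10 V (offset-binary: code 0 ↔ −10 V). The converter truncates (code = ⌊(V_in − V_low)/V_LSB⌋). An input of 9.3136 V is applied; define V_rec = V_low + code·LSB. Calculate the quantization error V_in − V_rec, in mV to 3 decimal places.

6.959 mV

LSB = 20/2^11 = 9.766 mV.
(9.3136 − (−10))/0.00976562 = 1977.7126; ⌊·⌋ gives code 1977.
V_rec = (−10) + 1977·0.00976562 = 9.3066406 V.
Difference: 0.00695938 V → 6.959 mV.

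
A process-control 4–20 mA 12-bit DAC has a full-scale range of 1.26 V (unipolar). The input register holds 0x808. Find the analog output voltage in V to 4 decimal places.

0.6325 V

LSB = 1.26 V / 2^12 = 307.62 µV.
Code 0x808 = 2056 decimal.
V_out = 0 + 2056 × 0.000307617 V = 0.632461 V.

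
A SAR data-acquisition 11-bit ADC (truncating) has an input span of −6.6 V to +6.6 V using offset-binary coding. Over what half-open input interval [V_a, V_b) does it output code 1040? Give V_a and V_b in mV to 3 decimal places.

LSB = 13.2/2^11 = 6.445 mV.
V_a = V_low + 1040·LSB = 0.103125 V; V_b = V_low + 1041·LSB = 0.10957 V.

[103.125 mV, 109.570 mV)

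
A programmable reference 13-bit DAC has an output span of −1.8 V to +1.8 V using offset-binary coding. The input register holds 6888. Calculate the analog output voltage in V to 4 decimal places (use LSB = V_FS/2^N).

1.2270 V

LSB = 3.6 V / 2^13 = 439.45 µV.
V_out = (−1.8) + 6888 × 0.000439453 V = 1.22695 V.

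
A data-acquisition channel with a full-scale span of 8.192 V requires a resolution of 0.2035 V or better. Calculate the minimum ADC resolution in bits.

6 bits

Number of steps required ≥ 8.192 V / 0.2035 V = 40.26.
Need 2^N ≥ 40.26; 2^5 = 32, 2^6 = 64.
Minimum N = 6.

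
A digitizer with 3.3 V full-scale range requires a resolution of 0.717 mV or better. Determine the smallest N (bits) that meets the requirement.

Number of steps required ≥ 3.3 V / 0.717 mV = 4602.51.
Need 2^N ≥ 4602.51; 2^12 = 4096, 2^13 = 8192.
Minimum N = 13.

13 bits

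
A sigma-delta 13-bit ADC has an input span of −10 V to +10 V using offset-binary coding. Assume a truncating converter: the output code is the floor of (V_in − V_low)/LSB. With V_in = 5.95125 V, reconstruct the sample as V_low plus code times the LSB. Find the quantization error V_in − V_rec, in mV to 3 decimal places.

One LSB is 20 V / 8192 = 2.441 mV.
(5.95125 − (−10))/0.00244141 = 6533.6320; ⌊·⌋ gives code 6533.
Code 6533 maps back to (−10) + 6533×0.00244141 V = 5.949707 V.
V_in − V_rec = 0.00154297 V = 1.543 mV.

1.543 mV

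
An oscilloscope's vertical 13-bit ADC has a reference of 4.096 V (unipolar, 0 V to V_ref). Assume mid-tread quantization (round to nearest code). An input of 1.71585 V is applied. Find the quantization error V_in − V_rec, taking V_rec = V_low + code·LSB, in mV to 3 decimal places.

LSB = 4.096/2^13 = 0.500 mV.
(V_in − V_low)/LSB = (1.71585 − 0)/0.0005 = 3431.7000 → code 3432 (round).
Reconstructed: 1.716 V.
V_in − V_rec = -0.00015 V = -0.150 mV.

-0.150 mV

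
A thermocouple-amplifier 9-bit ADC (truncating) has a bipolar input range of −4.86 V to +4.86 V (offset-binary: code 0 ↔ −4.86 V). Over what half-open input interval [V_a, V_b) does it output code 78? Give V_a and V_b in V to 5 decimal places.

LSB = 9.72/2^9 = 18.984 mV.
V_a = V_low + 78·LSB = -3.37922 V; V_b = V_low + 79·LSB = -3.36023 V.

[-3.37922 V, -3.36023 V)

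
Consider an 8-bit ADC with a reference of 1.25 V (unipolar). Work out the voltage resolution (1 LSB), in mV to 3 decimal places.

4.883 mV

Full-scale span = 1.25 V.
LSB = 1.25 / 2^8 = 1.25 / 256 = 0.00488281 V = 4.883 mV.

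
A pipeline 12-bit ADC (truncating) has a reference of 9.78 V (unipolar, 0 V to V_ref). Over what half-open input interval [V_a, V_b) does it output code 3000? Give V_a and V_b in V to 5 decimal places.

[7.16309 V, 7.16547 V)

LSB = 9.78/2^12 = 2.388 mV.
V_a = V_low + 3000·LSB = 7.16309 V; V_b = V_low + 3001·LSB = 7.16547 V.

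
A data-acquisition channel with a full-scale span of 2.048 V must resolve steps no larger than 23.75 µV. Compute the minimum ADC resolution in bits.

Number of steps required ≥ 2.048 V / 23.75 µV = 86231.58.
Need 2^N ≥ 86231.58; 2^16 = 65536, 2^17 = 131072.
Minimum N = 17.

17 bits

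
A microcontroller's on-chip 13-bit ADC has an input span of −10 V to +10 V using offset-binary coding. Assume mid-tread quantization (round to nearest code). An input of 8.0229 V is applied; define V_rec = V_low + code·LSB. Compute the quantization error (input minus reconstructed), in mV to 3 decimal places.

Step size: 20 V ÷ 2^13 = 2.441 mV.
(V_in − V_low)/LSB = (8.0229 − (−10))/0.00244141 = 7382.1798 → code 7382 (round).
Reconstructed: 8.0224609 V.
Difference: 0.000439062 V → 0.439 mV.

0.439 mV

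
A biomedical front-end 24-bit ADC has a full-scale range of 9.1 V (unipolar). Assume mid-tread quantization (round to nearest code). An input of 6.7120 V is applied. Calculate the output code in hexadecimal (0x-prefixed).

LSB = 9.1 V / 16777216 = 0.54 µV.
(6.7120 − 0) / 5.42402e-07 = 12374579.538 LSBs.
So the output code is 12374580.
In hexadecimal (0x-prefixed): 0xBCD234.

code 0xBCD234 (decimal 12374580)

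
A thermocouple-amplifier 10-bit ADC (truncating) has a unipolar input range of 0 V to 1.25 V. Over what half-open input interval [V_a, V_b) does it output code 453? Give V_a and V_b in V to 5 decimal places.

LSB = 1.25/2^10 = 1.221 mV.
V_a = V_low + 453·LSB = 0.552979 V; V_b = V_low + 454·LSB = 0.554199 V.

[0.55298 V, 0.55420 V)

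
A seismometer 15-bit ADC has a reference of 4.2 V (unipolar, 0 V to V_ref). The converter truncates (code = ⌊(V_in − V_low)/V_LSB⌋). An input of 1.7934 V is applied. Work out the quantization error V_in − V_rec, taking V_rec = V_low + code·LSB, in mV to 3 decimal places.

One LSB is 4.2 V / 32768 = 128.17 µV.
(V_in − V_low)/LSB = (1.7934 − 0)/0.000128174 = 13991.9360 → code 13991 (floor).
Code 13991 maps back to 0 + 13991×0.000128174 V = 1.79328 V.
Error = 1.7934 − 1.79328 = 0.000119971 V = 0.120 mV.

0.120 mV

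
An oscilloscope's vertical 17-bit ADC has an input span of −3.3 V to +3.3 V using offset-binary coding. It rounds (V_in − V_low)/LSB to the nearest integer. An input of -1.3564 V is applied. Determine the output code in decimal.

code 38599

LSB = 6.6 V / 131072 = 50.35 µV.
Input sits at 38598.718 steps above V_low.
Round → code 38599.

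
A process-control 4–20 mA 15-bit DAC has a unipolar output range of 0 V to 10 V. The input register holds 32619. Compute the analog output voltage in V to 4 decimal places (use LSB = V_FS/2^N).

9.9545 V

LSB = 10 V / 2^15 = 305.18 µV.
V_out = 0 + 32619 × 0.000305176 V = 9.95453 V.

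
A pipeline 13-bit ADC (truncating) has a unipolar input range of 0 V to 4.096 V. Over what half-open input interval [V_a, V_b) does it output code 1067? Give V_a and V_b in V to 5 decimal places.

LSB = 4.096/2^13 = 0.500 mV.
V_a = V_low + 1067·LSB = 0.5335 V; V_b = V_low + 1068·LSB = 0.534 V.

[0.53350 V, 0.53400 V)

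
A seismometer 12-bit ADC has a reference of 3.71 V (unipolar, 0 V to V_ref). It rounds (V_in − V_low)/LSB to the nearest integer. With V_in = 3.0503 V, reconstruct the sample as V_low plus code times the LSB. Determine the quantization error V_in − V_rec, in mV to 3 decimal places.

-0.305 mV

Step size: 3.71 V ÷ 2^12 = 0.906 mV.
(V_in − V_low)/LSB = (3.0503 − 0)/0.000905762 = 3367.6627 → code 3368 (round).
Code 3368 maps back to 0 + 3368×0.000905762 V = 3.0506055 V.
V_in − V_rec = -0.000305469 V = -0.305 mV.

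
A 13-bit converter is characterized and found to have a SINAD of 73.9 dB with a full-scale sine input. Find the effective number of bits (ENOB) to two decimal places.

ENOB = (SINAD − 1.76) / 6.02 = (73.9 − 1.76)/6.02 = 11.983.

11.98 bits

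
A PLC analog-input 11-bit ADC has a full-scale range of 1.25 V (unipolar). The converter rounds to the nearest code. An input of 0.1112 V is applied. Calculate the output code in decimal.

With 2048 levels over 1.25 V, one step is 0.610 mV.
(0.1112 − 0) / 0.000610352 = 182.190 LSBs.
Round → code 182.

code 182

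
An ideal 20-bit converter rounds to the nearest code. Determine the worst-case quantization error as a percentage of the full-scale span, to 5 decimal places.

0.00005 %

Rounding → worst-case error = ½ LSB = V_FS/2^21, so 100/2097152 = 4.76837e-05 % of full scale.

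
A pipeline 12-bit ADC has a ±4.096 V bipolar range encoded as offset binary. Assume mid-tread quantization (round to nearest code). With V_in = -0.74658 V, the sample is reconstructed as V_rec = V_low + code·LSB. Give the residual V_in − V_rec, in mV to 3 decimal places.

LSB = 8.192/2^12 = 2.000 mV.
Scaled input = 1674.7100 LSBs, so code = 1675.
V_rec = (−4.096) + 1675·0.002 = -0.746 V.
Error = -0.74658 − (−0.746) = -0.00058 V = -0.580 mV.

-0.580 mV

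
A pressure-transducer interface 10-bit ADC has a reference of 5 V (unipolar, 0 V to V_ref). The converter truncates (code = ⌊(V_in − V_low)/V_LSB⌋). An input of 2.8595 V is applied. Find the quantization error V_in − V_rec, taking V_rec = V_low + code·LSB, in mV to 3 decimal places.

LSB = 5/2^10 = 4.883 mV.
(2.8595 − 0)/0.00488281 = 585.6256; ⌊·⌋ gives code 585.
V_rec = 0 + 585·0.00488281 = 2.8564453 V.
Error = 2.8595 − 2.8564453 = 0.00305469 V = 3.055 mV.

3.055 mV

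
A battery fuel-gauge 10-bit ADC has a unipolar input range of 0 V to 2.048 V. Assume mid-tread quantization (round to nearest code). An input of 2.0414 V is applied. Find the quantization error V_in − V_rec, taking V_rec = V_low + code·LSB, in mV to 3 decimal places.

One LSB is 2.048 V / 1024 = 2.000 mV.
(2.0414 − 0)/0.002 = 1020.7000; round gives code 1021.
V_rec = 0 + 1021·0.002 = 2.042 V.
V_in − V_rec = -0.0006 V = -0.600 mV.

-0.600 mV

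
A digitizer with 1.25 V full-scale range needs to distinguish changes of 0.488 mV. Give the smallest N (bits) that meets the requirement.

12 bits

Number of steps required ≥ 1.25 V / 0.488 mV = 2561.48.
Need 2^N ≥ 2561.48; 2^11 = 2048, 2^12 = 4096.
Minimum N = 12.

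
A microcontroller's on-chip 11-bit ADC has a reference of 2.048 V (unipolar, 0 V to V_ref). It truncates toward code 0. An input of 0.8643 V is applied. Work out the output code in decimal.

code 864

With 2048 levels over 2.048 V, one step is 1.000 mV.
(V_in − V_low)/LSB = (0.8643 − 0) / 0.001 = 864.300.
⌊·⌋(864.300) = 864.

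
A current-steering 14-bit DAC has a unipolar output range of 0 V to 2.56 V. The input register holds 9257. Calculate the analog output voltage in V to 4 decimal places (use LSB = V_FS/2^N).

LSB = 2.56 V / 2^14 = 156.25 µV.
V_out = 0 + 9257 × 0.00015625 V = 1.44641 V.

1.4464 V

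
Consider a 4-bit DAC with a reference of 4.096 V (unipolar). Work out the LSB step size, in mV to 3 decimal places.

256.000 mV

Full-scale span = 4.096 V.
LSB = 4.096 / 2^4 = 4.096 / 16 = 0.256 V = 256.000 mV.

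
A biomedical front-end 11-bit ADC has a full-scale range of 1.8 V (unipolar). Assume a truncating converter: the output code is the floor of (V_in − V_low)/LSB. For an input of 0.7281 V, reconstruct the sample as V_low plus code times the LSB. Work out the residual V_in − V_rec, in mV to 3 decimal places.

0.366 mV

One LSB is 1.8 V / 2048 = 0.879 mV.
(0.7281 − 0)/0.000878906 = 828.4160; ⌊·⌋ gives code 828.
Code 828 maps back to 0 + 828×0.000878906 V = 0.72773438 V.
Difference: 0.000365625 V → 0.366 mV.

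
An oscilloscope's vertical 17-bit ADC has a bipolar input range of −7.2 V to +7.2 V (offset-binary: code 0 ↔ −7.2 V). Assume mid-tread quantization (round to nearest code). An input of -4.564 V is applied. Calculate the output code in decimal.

Full-scale span = 14.4 V; LSB = 14.4/2^17 = 109.86 µV.
Input sits at 23993.458 steps above V_low.
So the output code is 23993.

code 23993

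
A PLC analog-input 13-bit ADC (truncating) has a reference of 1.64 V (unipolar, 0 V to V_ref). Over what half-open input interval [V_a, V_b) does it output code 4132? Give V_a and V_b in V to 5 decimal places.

[0.82721 V, 0.82741 V)

LSB = 1.64/2^13 = 200.20 µV.
V_a = V_low + 4132·LSB = 0.827207 V; V_b = V_low + 4133·LSB = 0.827407 V.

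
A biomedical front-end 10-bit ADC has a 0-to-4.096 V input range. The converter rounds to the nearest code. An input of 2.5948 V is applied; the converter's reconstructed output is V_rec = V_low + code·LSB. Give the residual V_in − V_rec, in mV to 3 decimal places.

LSB = 4.096/2^10 = 4.000 mV.
(V_in − V_low)/LSB = (2.5948 − 0)/0.004 = 648.7000 → code 649 (round).
Reconstructed: 2.596 V.
Difference: -0.0012 V → -1.200 mV.

-1.200 mV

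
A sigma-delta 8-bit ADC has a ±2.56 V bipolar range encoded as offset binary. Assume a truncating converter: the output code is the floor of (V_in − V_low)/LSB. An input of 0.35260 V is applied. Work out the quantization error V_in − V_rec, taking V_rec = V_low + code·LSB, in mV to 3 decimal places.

12.600 mV

LSB = 5.12/2^8 = 20.000 mV.
(0.35260 − (−2.56))/0.02 = 145.6300; ⌊·⌋ gives code 145.
V_rec = (−2.56) + 145·0.02 = 0.34 V.
Difference: 0.0126 V → 12.600 mV.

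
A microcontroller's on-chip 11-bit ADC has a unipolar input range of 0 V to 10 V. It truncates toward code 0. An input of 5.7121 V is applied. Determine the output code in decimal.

code 1169

Full-scale span = 10 V; LSB = 10/2^11 = 4.883 mV.
(5.7121 − 0) / 0.00488281 = 1169.838 LSBs.
So the output code is 1169.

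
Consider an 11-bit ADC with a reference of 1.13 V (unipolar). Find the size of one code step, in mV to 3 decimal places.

Full-scale span = 1.13 V.
LSB = 1.13 / 2^11 = 1.13 / 2048 = 0.000551758 V = 0.552 mV.

0.552 mV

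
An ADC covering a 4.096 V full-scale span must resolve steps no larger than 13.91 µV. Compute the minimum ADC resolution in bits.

19 bits

Number of steps required ≥ 4.096 V / 13.91 µV = 294464.41.
Need 2^N ≥ 294464.41; 2^18 = 262144, 2^19 = 524288.
Minimum N = 19.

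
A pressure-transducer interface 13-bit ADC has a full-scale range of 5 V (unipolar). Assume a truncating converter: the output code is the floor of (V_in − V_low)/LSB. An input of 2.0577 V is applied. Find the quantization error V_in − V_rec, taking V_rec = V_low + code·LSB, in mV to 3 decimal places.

Step size: 5 V ÷ 2^13 = 0.610 mV.
(V_in − V_low)/LSB = (2.0577 − 0)/0.000610352 = 3371.3357 → code 3371 (floor).
Reconstructed: 2.0574951 V.
V_in − V_rec = 0.000204883 V = 0.205 mV.

0.205 mV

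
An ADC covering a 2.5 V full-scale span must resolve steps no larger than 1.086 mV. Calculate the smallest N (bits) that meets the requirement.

12 bits

Number of steps required ≥ 2.5 V / 1.086 mV = 2302.03.
Need 2^N ≥ 2302.03; 2^11 = 2048, 2^12 = 4096.
Minimum N = 12.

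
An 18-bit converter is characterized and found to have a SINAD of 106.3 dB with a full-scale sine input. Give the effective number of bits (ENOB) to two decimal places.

ENOB = (SINAD − 1.76) / 6.02 = (106.3 − 1.76)/6.02 = 17.365.

17.37 bits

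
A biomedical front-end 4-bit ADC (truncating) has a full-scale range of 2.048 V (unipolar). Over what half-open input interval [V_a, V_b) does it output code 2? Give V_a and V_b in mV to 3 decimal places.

[256.000 mV, 384.000 mV)

LSB = 2.048/2^4 = 128.000 mV.
V_a = V_low + 2·LSB = 0.256 V; V_b = V_low + 3·LSB = 0.384 V.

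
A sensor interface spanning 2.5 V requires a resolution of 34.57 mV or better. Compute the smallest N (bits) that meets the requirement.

7 bits

Number of steps required ≥ 2.5 V / 34.57 mV = 72.32.
Need 2^N ≥ 72.32; 2^6 = 64, 2^7 = 128.
Minimum N = 7.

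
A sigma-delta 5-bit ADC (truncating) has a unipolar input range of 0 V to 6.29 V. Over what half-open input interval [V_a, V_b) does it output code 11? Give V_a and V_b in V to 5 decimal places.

[2.16219 V, 2.35875 V)

LSB = 6.29/2^5 = 196.562 mV.
V_a = V_low + 11·LSB = 2.16219 V; V_b = V_low + 12·LSB = 2.35875 V.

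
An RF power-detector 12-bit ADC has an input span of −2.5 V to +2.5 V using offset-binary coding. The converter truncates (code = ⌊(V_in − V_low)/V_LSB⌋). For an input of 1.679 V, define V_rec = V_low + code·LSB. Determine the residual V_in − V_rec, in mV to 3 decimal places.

Step size: 5 V ÷ 2^12 = 1.221 mV.
Scaled input = 3423.4368 LSBs, so code = 3423.
Reconstructed: 1.6784668 V.
Error = 1.679 − 1.6784668 = 0.000533203 V = 0.533 mV.

0.533 mV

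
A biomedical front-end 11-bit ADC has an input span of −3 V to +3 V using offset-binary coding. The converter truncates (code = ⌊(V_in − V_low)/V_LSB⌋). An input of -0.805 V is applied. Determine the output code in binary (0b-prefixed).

code 0b1011101101 (decimal 749)

LSB = 6 V / 2048 = 2.930 mV.
(V_in − V_low)/LSB = (-0.805 − (−3)) / 0.00292969 = 749.227.
Floor → code 749.
In binary (0b-prefixed): 0b1011101101.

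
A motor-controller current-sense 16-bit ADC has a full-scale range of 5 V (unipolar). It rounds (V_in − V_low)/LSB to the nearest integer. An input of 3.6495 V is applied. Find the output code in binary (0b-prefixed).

code 0b1011101011011011 (decimal 47835)

Full-scale span = 5 V; LSB = 5/2^16 = 76.29 µV.
Input sits at 47834.726 steps above V_low.
round(47834.726) = 47835.
In binary (0b-prefixed): 0b1011101011011011.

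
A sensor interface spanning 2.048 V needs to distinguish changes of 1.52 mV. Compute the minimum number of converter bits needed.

Number of steps required ≥ 2.048 V / 1.52 mV = 1347.37.
Need 2^N ≥ 1347.37; 2^10 = 1024, 2^11 = 2048.
Minimum N = 11.

11 bits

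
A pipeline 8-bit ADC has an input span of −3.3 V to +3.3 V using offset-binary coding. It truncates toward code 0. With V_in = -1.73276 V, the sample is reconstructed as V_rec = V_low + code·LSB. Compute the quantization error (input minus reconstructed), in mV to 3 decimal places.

Step size: 6.6 V ÷ 2^8 = 25.781 mV.
(-1.73276 − (−3.3))/0.0257812 = 60.7899; ⌊·⌋ gives code 60.
V_rec = (−3.3) + 60·0.0257812 = -1.753125 V.
V_in − V_rec = 0.020365 V = 20.365 mV.

20.365 mV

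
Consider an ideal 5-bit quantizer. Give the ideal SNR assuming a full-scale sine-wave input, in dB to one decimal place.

SNR ≈ 6.02·N + 1.76 dB = 6.02·5 + 1.76 = 31.86 dB.

31.9 dB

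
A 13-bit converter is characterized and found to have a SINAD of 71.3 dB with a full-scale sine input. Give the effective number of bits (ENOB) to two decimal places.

ENOB = (SINAD − 1.76) / 6.02 = (71.3 − 1.76)/6.02 = 11.551.

11.55 bits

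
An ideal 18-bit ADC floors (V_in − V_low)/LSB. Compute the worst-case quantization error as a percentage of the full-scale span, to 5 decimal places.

0.00038 %

Truncating → worst-case error = 1 LSB = V_FS/2^18, so 100/262144 = 0.00038147 % of full scale.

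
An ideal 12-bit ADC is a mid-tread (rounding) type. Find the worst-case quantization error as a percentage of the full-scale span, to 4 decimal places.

Rounding → worst-case error = ½ LSB = V_FS/2^13, so 100/8192 = 0.012207 % of full scale.

0.0122 %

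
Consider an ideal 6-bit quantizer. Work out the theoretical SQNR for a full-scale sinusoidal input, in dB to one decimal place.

SNR ≈ 6.02·N + 1.76 dB = 6.02·6 + 1.76 = 37.88 dB.

37.9 dB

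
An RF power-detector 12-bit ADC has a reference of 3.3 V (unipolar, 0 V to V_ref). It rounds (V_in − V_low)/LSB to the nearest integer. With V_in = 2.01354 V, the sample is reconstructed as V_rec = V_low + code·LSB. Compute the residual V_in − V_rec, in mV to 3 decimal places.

One LSB is 3.3 V / 4096 = 0.806 mV.
Scaled input = 2499.2303 LSBs, so code = 2499.
V_rec = 0 + 2499·0.000805664 = 2.0133545 V.
V_in − V_rec = 0.000185508 V = 0.186 mV.

0.186 mV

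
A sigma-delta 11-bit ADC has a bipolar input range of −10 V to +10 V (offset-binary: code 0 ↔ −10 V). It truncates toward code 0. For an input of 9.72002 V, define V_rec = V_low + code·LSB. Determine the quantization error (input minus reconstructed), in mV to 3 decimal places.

One LSB is 20 V / 2048 = 9.766 mV.
(9.72002 − (−10))/0.00976562 = 2019.3300; ⌊·⌋ gives code 2019.
Code 2019 maps back to (−10) + 2019×0.00976562 V = 9.7167969 V.
Difference: 0.00322312 V → 3.223 mV.

3.223 mV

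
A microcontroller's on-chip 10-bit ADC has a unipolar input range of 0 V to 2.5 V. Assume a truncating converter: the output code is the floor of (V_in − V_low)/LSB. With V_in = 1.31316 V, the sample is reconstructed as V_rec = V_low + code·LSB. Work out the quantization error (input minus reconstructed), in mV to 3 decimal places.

2.125 mV

One LSB is 2.5 V / 1024 = 2.441 mV.
(1.31316 − 0)/0.00244141 = 537.8703; ⌊·⌋ gives code 537.
V_rec = 0 + 537·0.00244141 = 1.3110352 V.
Error = 1.31316 − 1.3110352 = 0.00212484 V = 2.125 mV.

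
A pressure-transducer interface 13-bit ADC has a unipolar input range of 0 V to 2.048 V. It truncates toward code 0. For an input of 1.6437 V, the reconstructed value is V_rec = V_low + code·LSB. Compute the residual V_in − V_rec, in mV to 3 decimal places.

0.200 mV

One LSB is 2.048 V / 8192 = 250.00 µV.
(V_in − V_low)/LSB = (1.6437 − 0)/0.00025 = 6574.8000 → code 6574 (floor).
Reconstructed: 1.6435 V.
V_in − V_rec = 0.0002 V = 0.200 mV.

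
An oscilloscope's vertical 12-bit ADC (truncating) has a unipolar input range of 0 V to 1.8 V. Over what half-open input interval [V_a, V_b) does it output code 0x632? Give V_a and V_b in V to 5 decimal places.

[0.69697 V, 0.69741 V)

LSB = 1.8/2^12 = 439.45 µV.
Code 0x632 = 1586 decimal.
V_a = V_low + 1586·LSB = 0.696973 V; V_b = V_low + 1587·LSB = 0.697412 V.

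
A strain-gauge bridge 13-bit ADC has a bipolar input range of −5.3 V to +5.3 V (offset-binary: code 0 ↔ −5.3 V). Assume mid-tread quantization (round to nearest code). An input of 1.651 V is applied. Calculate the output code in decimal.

LSB = 10.6 V / 8192 = 1.294 mV.
(V_in − V_low)/LSB = (1.651 − (−5.3)) / 0.00129395 = 5371.943.
round(5371.943) = 5372.

code 5372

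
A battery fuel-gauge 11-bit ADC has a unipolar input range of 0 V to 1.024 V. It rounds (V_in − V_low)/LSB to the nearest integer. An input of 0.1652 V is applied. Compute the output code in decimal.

LSB = 1.024 V / 2048 = 0.500 mV.
(V_in − V_low)/LSB = (0.1652 − 0) / 0.0005 = 330.400.
round(330.400) = 330.

code 330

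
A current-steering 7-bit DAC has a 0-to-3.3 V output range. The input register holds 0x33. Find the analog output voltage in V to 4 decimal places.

1.3148 V

LSB = 3.3 V / 2^7 = 25.781 mV.
Code 0x33 = 51 decimal.
V_out = 0 + 51 × 0.0257812 V = 1.31484 V.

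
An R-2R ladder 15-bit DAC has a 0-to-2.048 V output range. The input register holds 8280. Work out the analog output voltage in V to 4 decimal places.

LSB = 2.048 V / 2^15 = 62.50 µV.
V_out = 0 + 8280 × 6.25e-05 V = 0.5175 V.

0.5175 V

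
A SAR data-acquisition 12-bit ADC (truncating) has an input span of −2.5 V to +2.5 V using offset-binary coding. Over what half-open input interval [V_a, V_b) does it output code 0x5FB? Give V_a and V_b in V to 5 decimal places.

LSB = 5/2^12 = 1.221 mV.
Code 0x5FB = 1531 decimal.
V_a = V_low + 1531·LSB = -0.631104 V; V_b = V_low + 1532·LSB = -0.629883 V.

[-0.63110 V, -0.62988 V)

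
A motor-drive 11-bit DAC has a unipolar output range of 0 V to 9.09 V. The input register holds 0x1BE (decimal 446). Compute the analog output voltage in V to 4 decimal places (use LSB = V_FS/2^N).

LSB = 9.09 V / 2^11 = 4.438 mV.
Code 0x1BE = 446 decimal.
V_out = 0 + 446 × 0.00443848 V = 1.97956 V.

1.9796 V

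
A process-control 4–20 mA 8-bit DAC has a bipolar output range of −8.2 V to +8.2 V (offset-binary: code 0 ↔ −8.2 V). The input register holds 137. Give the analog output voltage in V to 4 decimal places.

0.5766 V

LSB = 16.4 V / 2^8 = 64.062 mV.
V_out = (−8.2) + 137 × 0.0640625 V = 0.576562 V.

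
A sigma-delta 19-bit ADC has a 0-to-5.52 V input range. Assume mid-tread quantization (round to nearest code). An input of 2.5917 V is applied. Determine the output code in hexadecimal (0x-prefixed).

LSB = 5.52 V / 524288 = 10.53 µV.
Input sits at 246158.915 steps above V_low.
round(246158.915) = 246159.
In hexadecimal (0x-prefixed): 0x3C18F.

code 0x3C18F (decimal 246159)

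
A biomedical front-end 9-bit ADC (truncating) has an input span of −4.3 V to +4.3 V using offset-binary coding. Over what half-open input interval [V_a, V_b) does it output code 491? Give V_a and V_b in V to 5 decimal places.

[3.94727 V, 3.96406 V)

LSB = 8.6/2^9 = 16.797 mV.
V_a = V_low + 491·LSB = 3.94727 V; V_b = V_low + 492·LSB = 3.96406 V.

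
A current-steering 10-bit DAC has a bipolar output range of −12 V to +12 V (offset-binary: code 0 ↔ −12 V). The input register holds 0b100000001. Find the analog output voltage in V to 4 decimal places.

-5.9766 V

LSB = 24 V / 2^10 = 23.438 mV.
Code 0b100000001 = 257 decimal.
V_out = (−12) + 257 × 0.0234375 V = -5.97656 V.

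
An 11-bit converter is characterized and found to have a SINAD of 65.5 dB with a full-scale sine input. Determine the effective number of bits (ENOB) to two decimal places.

10.59 bits

ENOB = (SINAD − 1.76) / 6.02 = (65.5 − 1.76)/6.02 = 10.588.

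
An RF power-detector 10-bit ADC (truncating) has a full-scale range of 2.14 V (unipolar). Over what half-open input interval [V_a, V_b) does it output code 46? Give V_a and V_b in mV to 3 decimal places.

[96.133 mV, 98.223 mV)

LSB = 2.14/2^10 = 2.090 mV.
V_a = V_low + 46·LSB = 0.0961328 V; V_b = V_low + 47·LSB = 0.0982227 V.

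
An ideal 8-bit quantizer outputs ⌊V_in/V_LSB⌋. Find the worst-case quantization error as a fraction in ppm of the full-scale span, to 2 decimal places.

Truncating → worst-case error = 1 LSB = V_FS/2^8, so 1e+06/256 = 3906.25 ppm of full scale.

3906.25 ppm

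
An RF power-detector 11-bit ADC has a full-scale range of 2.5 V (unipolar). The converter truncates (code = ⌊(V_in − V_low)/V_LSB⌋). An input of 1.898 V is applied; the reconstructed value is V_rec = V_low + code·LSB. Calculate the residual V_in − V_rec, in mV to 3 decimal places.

1.027 mV

Step size: 2.5 V ÷ 2^11 = 1.221 mV.
(1.898 − 0)/0.0012207 = 1554.8416; ⌊·⌋ gives code 1554.
Reconstructed: 1.8969727 V.
Difference: 0.00102734 V → 1.027 mV.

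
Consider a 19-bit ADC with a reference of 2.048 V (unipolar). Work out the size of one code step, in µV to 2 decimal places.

3.91 µV

Full-scale span = 2.048 V.
LSB = 2.048 / 2^19 = 2.048 / 524288 = 3.90625e-06 V = 3.91 µV.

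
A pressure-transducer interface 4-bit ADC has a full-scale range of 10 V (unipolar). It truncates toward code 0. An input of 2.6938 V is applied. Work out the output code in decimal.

code 4

With 16 levels over 10 V, one step is 0.6250 V.
(2.6938 − 0) / 0.625 = 4.310 LSBs.
Floor → code 4.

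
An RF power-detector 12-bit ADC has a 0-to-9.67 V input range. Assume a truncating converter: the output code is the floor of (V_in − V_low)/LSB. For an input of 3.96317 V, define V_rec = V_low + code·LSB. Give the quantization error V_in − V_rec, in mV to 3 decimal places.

1.681 mV

Step size: 9.67 V ÷ 2^12 = 2.361 mV.
(3.96317 − 0)/0.00236084 = 1678.7119; ⌊·⌋ gives code 1678.
Code 1678 maps back to 0 + 1678×0.00236084 V = 3.9614893 V.
V_in − V_rec = 0.00168074 V = 1.681 mV.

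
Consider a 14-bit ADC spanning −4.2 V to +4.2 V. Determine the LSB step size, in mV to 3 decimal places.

Full-scale span = 8.4 V.
LSB = 8.4 / 2^14 = 8.4 / 16384 = 0.000512695 V = 0.513 mV.

0.513 mV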